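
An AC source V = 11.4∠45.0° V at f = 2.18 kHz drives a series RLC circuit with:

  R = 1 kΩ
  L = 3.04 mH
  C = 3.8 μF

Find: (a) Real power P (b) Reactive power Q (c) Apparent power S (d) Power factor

Step 1 — Angular frequency: ω = 2π·f = 2π·2180 = 1.37e+04 rad/s.
Step 2 — Component impedances:
  R: Z = R = 1000 Ω
  L: Z = jωL = j·1.37e+04·0.00304 = 0 + j41.64 Ω
  C: Z = 1/(jωC) = -j/(ω·C) = 0 - j19.21 Ω
Step 3 — Series combination: Z_total = R + L + C = 1000 + j22.43 Ω = 1000∠1.3° Ω.
Step 4 — Source phasor: V = 11.4∠45.0° V = 8.061 + j8.061 V.
Step 5 — Current: I = V / Z = 0.008238 + j0.007876 A = 0.0114∠43.7° A.
Step 6 — Complex power: S = V·I* = 0.1299 + j0.002913 VA.
Step 7 — Real power: P = Re(S) = 0.1299 W.
Step 8 — Reactive power: Q = Im(S) = 0.002913 VAR.
Step 9 — Apparent power: |S| = 0.1299 VA.
Step 10 — Power factor: PF = P/|S| = 0.9997 (lagging).

(a) P = 0.1299 W  (b) Q = 0.002913 VAR  (c) S = 0.1299 VA  (d) PF = 0.9997 (lagging)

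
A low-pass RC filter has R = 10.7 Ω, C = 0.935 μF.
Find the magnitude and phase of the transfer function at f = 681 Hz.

Step 1 — Angular frequency: ω = 2π·681 = 4279 rad/s.
Step 2 — Transfer function: H(jω) = 1/(1 + jωRC).
Step 3 — Denominator: 1 + jωRC = 1 + j·4279·10.7·9.35e-07 = 1 + j0.04281.
Step 4 — H = 0.9982 - j0.04273.
Step 5 — Magnitude: |H| = 0.9991 (-0.0 dB); phase: φ = -2.5°.

|H| = 0.9991 (-0.0 dB), φ = -2.5°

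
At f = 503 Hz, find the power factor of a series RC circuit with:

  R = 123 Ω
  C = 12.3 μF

Step 1 — Angular frequency: ω = 2π·f = 2π·503 = 3160 rad/s.
Step 2 — Component impedances:
  R: Z = R = 123 Ω
  C: Z = 1/(jωC) = -j/(ω·C) = 0 - j25.72 Ω
Step 3 — Series combination: Z_total = R + C = 123 - j25.72 Ω = 125.7∠-11.8° Ω.
Step 4 — Power factor: PF = cos(φ) = Re(Z)/|Z| = 123/125.66 = 0.9788.
Step 5 — Type: Im(Z) = -25.72 ⇒ leading (phase φ = -11.8°).

PF = 0.9788 (leading, φ = -11.8°)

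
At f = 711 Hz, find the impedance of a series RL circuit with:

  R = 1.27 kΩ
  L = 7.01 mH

Step 1 — Angular frequency: ω = 2π·f = 2π·711 = 4467 rad/s.
Step 2 — Component impedances:
  R: Z = R = 1270 Ω
  L: Z = jωL = j·4467·0.00701 = 0 + j31.32 Ω
Step 3 — Series combination: Z_total = R + L = 1270 + j31.32 Ω = 1270∠1.4° Ω.

Z = 1270 + j31.32 Ω = 1270∠1.4° Ω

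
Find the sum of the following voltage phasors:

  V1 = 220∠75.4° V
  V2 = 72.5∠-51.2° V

Step 1 — Convert each phasor to rectangular form:
  V1 = 220·(cos(75.4°) + j·sin(75.4°)) = 55.46 + j212.9 V
  V2 = 72.5·(cos(-51.2°) + j·sin(-51.2°)) = 45.43 - j56.5 V
Step 2 — Sum components: V_total = 100.9 + j156.4 V.
Step 3 — Convert to polar: |V_total| = 186.1 V, ∠V_total = 57.2°.

V_total = 186.1∠57.2° V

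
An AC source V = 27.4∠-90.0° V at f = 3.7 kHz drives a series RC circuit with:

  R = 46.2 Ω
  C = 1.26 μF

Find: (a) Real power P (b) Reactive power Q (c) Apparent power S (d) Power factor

Step 1 — Angular frequency: ω = 2π·f = 2π·3700 = 2.325e+04 rad/s.
Step 2 — Component impedances:
  R: Z = R = 46.2 Ω
  C: Z = 1/(jωC) = -j/(ω·C) = 0 - j34.14 Ω
Step 3 — Series combination: Z_total = R + C = 46.2 - j34.14 Ω = 57.44∠-36.5° Ω.
Step 4 — Source phasor: V = 27.4∠-90.0° V = 0 - j27.4 V.
Step 5 — Current: I = V / Z = 0.2835 - j0.3836 A = 0.477∠-53.5° A.
Step 6 — Complex power: S = V·I* = 10.51 - j7.767 VA.
Step 7 — Real power: P = Re(S) = 10.51 W.
Step 8 — Reactive power: Q = Im(S) = -7.767 VAR.
Step 9 — Apparent power: |S| = 13.07 VA.
Step 10 — Power factor: PF = P/|S| = 0.8043 (leading).

(a) P = 10.51 W  (b) Q = -7.767 VAR  (c) S = 13.07 VA  (d) PF = 0.8043 (leading)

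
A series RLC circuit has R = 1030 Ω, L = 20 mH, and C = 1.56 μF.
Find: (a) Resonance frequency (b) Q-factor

Step 1 — Resonance condition Im(Z)=0 gives ω₀ = 1/√(LC).
Step 2 — ω₀ = 1/√(0.02·1.56e-06) = 5661 rad/s.
Step 3 — f₀ = ω₀/(2π) = 901 Hz.
Step 4 — Series Q: Q = ω₀L/R = 5661·0.02/1030 = 0.1099.

(a) f₀ = 901 Hz  (b) Q = 0.1099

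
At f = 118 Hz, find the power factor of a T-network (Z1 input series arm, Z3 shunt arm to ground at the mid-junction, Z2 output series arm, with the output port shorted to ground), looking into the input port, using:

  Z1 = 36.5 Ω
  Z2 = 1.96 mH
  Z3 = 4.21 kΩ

Step 1 — Angular frequency: ω = 2π·f = 2π·118 = 741.4 rad/s.
Step 2 — Component impedances:
  Z1: Z = R = 36.5 Ω
  Z2: Z = jωL = j·741.4·0.00196 = 0 + j1.453 Ω
  Z3: Z = R = 4210 Ω
Step 3 — With the output port shorted to ground, the output series arm Z2 runs from the junction to ground; the shunt arm Z3 also runs from the junction to ground. They appear in parallel: Z3 || Z2 = 0.0005016 + j1.453 Ω.
Step 4 — Series with input arm Z1: Z_in = Z1 + (Z3 || Z2) = 36.5 + j1.453 Ω = 36.53∠2.3° Ω.
Step 5 — Power factor: PF = cos(φ) = Re(Z)/|Z| = 36.5/36.53 = 0.9992.
Step 6 — Type: Im(Z) = 1.453 ⇒ lagging (phase φ = 2.3°).

PF = 0.9992 (lagging, φ = 2.3°)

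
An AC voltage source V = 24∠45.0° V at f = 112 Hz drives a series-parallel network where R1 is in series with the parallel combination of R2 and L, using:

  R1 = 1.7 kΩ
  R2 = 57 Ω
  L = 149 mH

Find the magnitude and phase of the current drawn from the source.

Step 1 — Angular frequency: ω = 2π·f = 2π·112 = 703.7 rad/s.
Step 2 — Component impedances:
  R1: Z = R = 1700 Ω
  R2: Z = R = 57 Ω
  L: Z = jωL = j·703.7·0.149 = 0 + j104.9 Ω
Step 3 — Parallel branch: R2 || L = 1/(1/R2 + 1/L) = 44 + j23.92 Ω.
Step 4 — Series with R1: Z_total = R1 + (R2 || L) = 1744 + j23.92 Ω = 1744∠0.8° Ω.
Step 5 — Source phasor: V = 24∠45.0° V = 16.97 + j16.97 V.
Step 6 — Ohm's law: I = V / Z_total = (16.97 + j16.97) / (1744 + j23.92) = 0.009862 + j0.009596 A.
Step 7 — Convert to polar: |I| = 0.01376 A, ∠I = 44.2°.

I = 0.01376∠44.2° A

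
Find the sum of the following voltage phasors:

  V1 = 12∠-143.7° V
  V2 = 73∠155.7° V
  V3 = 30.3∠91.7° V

Step 1 — Convert each phasor to rectangular form:
  V1 = 12·(cos(-143.7°) + j·sin(-143.7°)) = -9.671 - j7.104 V
  V2 = 73·(cos(155.7°) + j·sin(155.7°)) = -66.53 + j30.04 V
  V3 = 30.3·(cos(91.7°) + j·sin(91.7°)) = -0.8989 + j30.29 V
Step 2 — Sum components: V_total = -77.1 + j53.22 V.
Step 3 — Convert to polar: |V_total| = 93.69 V, ∠V_total = 145.4°.

V_total = 93.69∠145.4° V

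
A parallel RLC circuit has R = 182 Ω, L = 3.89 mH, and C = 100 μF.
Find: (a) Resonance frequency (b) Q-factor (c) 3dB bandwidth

Step 1 — Resonance: ω₀ = 1/√(LC) = 1/√(0.00389·0.0001) = 1603 rad/s.
Step 2 — f₀ = ω₀/(2π) = 255.2 Hz.
Step 3 — Parallel Q: Q = R/(ω₀L) = 182/(1603·0.00389) = 29.18.
Step 4 — Bandwidth: Δω = ω₀/Q = 54.95 rad/s; BW = Δω/(2π) = 8.745 Hz.

(a) f₀ = 255.2 Hz  (b) Q = 29.18  (c) BW = 8.745 Hz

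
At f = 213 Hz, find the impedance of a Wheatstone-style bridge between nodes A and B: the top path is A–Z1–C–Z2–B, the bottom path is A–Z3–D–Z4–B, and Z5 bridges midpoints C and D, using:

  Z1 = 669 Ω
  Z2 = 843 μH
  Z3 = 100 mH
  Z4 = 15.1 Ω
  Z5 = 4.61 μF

Step 1 — Angular frequency: ω = 2π·f = 2π·213 = 1338 rad/s.
Step 2 — Component impedances:
  Z1: Z = R = 669 Ω
  Z2: Z = jωL = j·1338·0.000843 = 0 + j1.128 Ω
  Z3: Z = jωL = j·1338·0.1 = 0 + j133.8 Ω
  Z4: Z = R = 15.1 Ω
  Z5: Z = 1/(jωC) = -j/(ω·C) = 0 - j162.1 Ω
Step 3 — Bridge requires nodal analysis (the Z5 bridge couples midpoints C and D, so the two paths cannot be reduced to a simple series/parallel combination). Setting node B to ground and injecting 1 A at node A, the 3-node admittance system at A, C, D solves to V_A = Z_AB = 38.24 + j122.1 Ω = 127.9∠72.6° Ω.

Z = 38.24 + j122.1 Ω = 127.9∠72.6° Ω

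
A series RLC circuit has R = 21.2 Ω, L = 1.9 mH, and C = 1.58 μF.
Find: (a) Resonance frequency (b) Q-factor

Step 1 — Resonance condition Im(Z)=0 gives ω₀ = 1/√(LC).
Step 2 — ω₀ = 1/√(0.0019·1.58e-06) = 1.825e+04 rad/s.
Step 3 — f₀ = ω₀/(2π) = 2905 Hz.
Step 4 — Series Q: Q = ω₀L/R = 1.825e+04·0.0019/21.2 = 1.636.

(a) f₀ = 2905 Hz  (b) Q = 1.636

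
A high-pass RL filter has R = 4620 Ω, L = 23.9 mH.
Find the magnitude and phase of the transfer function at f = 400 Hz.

Step 1 — Angular frequency: ω = 2π·400 = 2513 rad/s.
Step 2 — Transfer function: H(jω) = jωL/(R + jωL).
Step 3 — Numerator jωL = j·60.07; denominator R + jωL = 4620 + j60.07.
Step 4 — H = 0.000169 + j0.013.
Step 5 — Magnitude: |H| = 0.013 (-37.7 dB); phase: φ = 89.3°.

|H| = 0.013 (-37.7 dB), φ = 89.3°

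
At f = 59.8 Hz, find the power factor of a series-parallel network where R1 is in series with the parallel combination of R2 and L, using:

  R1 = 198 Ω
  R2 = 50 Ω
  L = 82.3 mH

Step 1 — Angular frequency: ω = 2π·f = 2π·59.8 = 375.7 rad/s.
Step 2 — Component impedances:
  R1: Z = R = 198 Ω
  R2: Z = R = 50 Ω
  L: Z = jωL = j·375.7·0.0823 = 0 + j30.92 Ω
Step 3 — Parallel branch: R2 || L = 1/(1/R2 + 1/L) = 13.83 + j22.37 Ω.
Step 4 — Series with R1: Z_total = R1 + (R2 || L) = 211.8 + j22.37 Ω = 213∠6.0° Ω.
Step 5 — Power factor: PF = cos(φ) = Re(Z)/|Z| = 211.83/213.01 = 0.9945.
Step 6 — Type: Im(Z) = 22.37 ⇒ lagging (phase φ = 6.0°).

PF = 0.9945 (lagging, φ = 6.0°)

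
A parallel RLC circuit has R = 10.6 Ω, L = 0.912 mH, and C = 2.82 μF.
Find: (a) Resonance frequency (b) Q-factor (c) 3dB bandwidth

Step 1 — Resonance: ω₀ = 1/√(LC) = 1/√(0.000912·2.82e-06) = 1.972e+04 rad/s.
Step 2 — f₀ = ω₀/(2π) = 3138 Hz.
Step 3 — Parallel Q: Q = R/(ω₀L) = 10.6/(1.972e+04·0.000912) = 0.5894.
Step 4 — Bandwidth: Δω = ω₀/Q = 3.345e+04 rad/s; BW = Δω/(2π) = 5324 Hz.

(a) f₀ = 3138 Hz  (b) Q = 0.5894  (c) BW = 5324 Hz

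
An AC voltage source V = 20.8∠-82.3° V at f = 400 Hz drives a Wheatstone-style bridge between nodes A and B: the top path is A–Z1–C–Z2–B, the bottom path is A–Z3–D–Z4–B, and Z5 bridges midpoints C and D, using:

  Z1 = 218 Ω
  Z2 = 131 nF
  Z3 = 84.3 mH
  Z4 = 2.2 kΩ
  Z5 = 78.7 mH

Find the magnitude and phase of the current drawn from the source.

Step 1 — Angular frequency: ω = 2π·f = 2π·400 = 2513 rad/s.
Step 2 — Component impedances:
  Z1: Z = R = 218 Ω
  Z2: Z = 1/(jωC) = -j/(ω·C) = 0 - j3037 Ω
  Z3: Z = jωL = j·2513·0.0843 = 0 + j211.9 Ω
  Z4: Z = R = 2200 Ω
  Z5: Z = jωL = j·2513·0.0787 = 0 + j197.8 Ω
Step 3 — Bridge requires nodal analysis (the Z5 bridge couples midpoints C and D, so the two paths cannot be reduced to a simple series/parallel combination). Setting node B to ground and injecting 1 A at node A, the 3-node admittance system at A, C, D solves to V_A = Z_AB = 1549 - j933.5 Ω = 1808∠-31.1° Ω.
Step 4 — Source phasor: V = 20.8∠-82.3° V = 2.787 - j20.61 V.
Step 5 — Ohm's law: I = V / Z_total = (2.787 - j20.61) / (1549 - j933.5) = 0.007204 - j0.008967 A.
Step 6 — Convert to polar: |I| = 0.0115 A, ∠I = -51.2°.

I = 0.0115∠-51.2° A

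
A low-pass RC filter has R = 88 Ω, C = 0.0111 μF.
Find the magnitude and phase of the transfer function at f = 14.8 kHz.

Step 1 — Angular frequency: ω = 2π·1.48e+04 = 9.299e+04 rad/s.
Step 2 — Transfer function: H(jω) = 1/(1 + jωRC).
Step 3 — Denominator: 1 + jωRC = 1 + j·9.299e+04·88·1.11e-08 = 1 + j0.09083.
Step 4 — H = 0.9918 - j0.09009.
Step 5 — Magnitude: |H| = 0.9959 (-0.0 dB); phase: φ = -5.2°.

|H| = 0.9959 (-0.0 dB), φ = -5.2°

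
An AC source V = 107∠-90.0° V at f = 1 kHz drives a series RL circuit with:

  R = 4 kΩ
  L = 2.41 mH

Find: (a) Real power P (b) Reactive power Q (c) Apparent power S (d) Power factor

Step 1 — Angular frequency: ω = 2π·f = 2π·1000 = 6283 rad/s.
Step 2 — Component impedances:
  R: Z = R = 4000 Ω
  L: Z = jωL = j·6283·0.00241 = 0 + j15.14 Ω
Step 3 — Series combination: Z_total = R + L = 4000 + j15.14 Ω = 4000∠0.2° Ω.
Step 4 — Source phasor: V = 107∠-90.0° V = 0 - j107 V.
Step 5 — Current: I = V / Z = -0.0001013 - j0.02675 A = 0.02675∠-90.2° A.
Step 6 — Complex power: S = V·I* = 2.862 + j0.01084 VA.
Step 7 — Real power: P = Re(S) = 2.862 W.
Step 8 — Reactive power: Q = Im(S) = 0.01084 VAR.
Step 9 — Apparent power: |S| = 2.862 VA.
Step 10 — Power factor: PF = P/|S| = 1 (lagging).

(a) P = 2.862 W  (b) Q = 0.01084 VAR  (c) S = 2.862 VA  (d) PF = 1 (lagging)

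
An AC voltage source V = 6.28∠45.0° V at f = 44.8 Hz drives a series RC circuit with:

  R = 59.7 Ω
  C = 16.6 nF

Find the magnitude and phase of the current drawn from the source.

Step 1 — Angular frequency: ω = 2π·f = 2π·44.8 = 281.5 rad/s.
Step 2 — Component impedances:
  R: Z = R = 59.7 Ω
  C: Z = 1/(jωC) = -j/(ω·C) = 0 - j2.14e+05 Ω
Step 3 — Series combination: Z_total = R + C = 59.7 - j2.14e+05 Ω = 2.14e+05∠-90.0° Ω.
Step 4 — Source phasor: V = 6.28∠45.0° V = 4.441 + j4.441 V.
Step 5 — Ohm's law: I = V / Z_total = (4.441 + j4.441) / (59.7 - j2.14e+05) = -2.074e-05 + j2.076e-05 A.
Step 6 — Convert to polar: |I| = 2.934e-05 A, ∠I = 135.0°.

I = 2.934e-05∠135.0° A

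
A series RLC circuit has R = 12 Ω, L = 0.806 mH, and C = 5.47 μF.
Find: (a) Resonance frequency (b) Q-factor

Step 1 — Resonance condition Im(Z)=0 gives ω₀ = 1/√(LC).
Step 2 — ω₀ = 1/√(0.000806·5.47e-06) = 1.506e+04 rad/s.
Step 3 — f₀ = ω₀/(2π) = 2397 Hz.
Step 4 — Series Q: Q = ω₀L/R = 1.506e+04·0.000806/12 = 1.012.

(a) f₀ = 2397 Hz  (b) Q = 1.012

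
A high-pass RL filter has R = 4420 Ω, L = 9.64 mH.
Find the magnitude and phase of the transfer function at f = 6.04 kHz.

Step 1 — Angular frequency: ω = 2π·6040 = 3.795e+04 rad/s.
Step 2 — Transfer function: H(jω) = jωL/(R + jωL).
Step 3 — Numerator jωL = j·365.8; denominator R + jωL = 4420 + j365.8.
Step 4 — H = 0.006804 + j0.08221.
Step 5 — Magnitude: |H| = 0.08249 (-21.7 dB); phase: φ = 85.3°.

|H| = 0.08249 (-21.7 dB), φ = 85.3°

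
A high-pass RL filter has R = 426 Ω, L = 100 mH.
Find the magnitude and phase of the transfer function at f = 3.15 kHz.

Step 1 — Angular frequency: ω = 2π·3150 = 1.979e+04 rad/s.
Step 2 — Transfer function: H(jω) = jωL/(R + jωL).
Step 3 — Numerator jωL = j·1979; denominator R + jωL = 426 + j1979.
Step 4 — H = 0.9557 + j0.2057.
Step 5 — Magnitude: |H| = 0.9776 (-0.2 dB); phase: φ = 12.1°.

|H| = 0.9776 (-0.2 dB), φ = 12.1°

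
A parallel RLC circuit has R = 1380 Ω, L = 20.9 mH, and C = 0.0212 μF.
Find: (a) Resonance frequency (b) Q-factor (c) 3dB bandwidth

Step 1 — Resonance: ω₀ = 1/√(LC) = 1/√(0.0209·2.12e-08) = 4.751e+04 rad/s.
Step 2 — f₀ = ω₀/(2π) = 7561 Hz.
Step 3 — Parallel Q: Q = R/(ω₀L) = 1380/(4.751e+04·0.0209) = 1.39.
Step 4 — Bandwidth: Δω = ω₀/Q = 3.418e+04 rad/s; BW = Δω/(2π) = 5440 Hz.

(a) f₀ = 7561 Hz  (b) Q = 1.39  (c) BW = 5440 Hz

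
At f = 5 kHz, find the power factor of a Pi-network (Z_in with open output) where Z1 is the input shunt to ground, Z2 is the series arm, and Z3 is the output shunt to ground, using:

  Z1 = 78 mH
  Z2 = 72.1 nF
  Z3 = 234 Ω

Step 1 — Angular frequency: ω = 2π·f = 2π·5000 = 3.142e+04 rad/s.
Step 2 — Component impedances:
  Z1: Z = jωL = j·3.142e+04·0.078 = 0 + j2450 Ω
  Z2: Z = 1/(jωC) = -j/(ω·C) = 0 - j441.5 Ω
  Z3: Z = R = 234 Ω
Step 3 — With open output, the series arm Z2 and the output shunt Z3 appear in series to ground: Z2 + Z3 = 234 - j441.5 Ω.
Step 4 — Parallel with input shunt Z1: Z_in = Z1 || (Z2 + Z3) = 343.5 - j498.5 Ω = 605.4∠-55.4° Ω.
Step 5 — Power factor: PF = cos(φ) = Re(Z)/|Z| = 343.5/605.4 = 0.5674.
Step 6 — Type: Im(Z) = -498.5 ⇒ leading (phase φ = -55.4°).

PF = 0.5674 (leading, φ = -55.4°)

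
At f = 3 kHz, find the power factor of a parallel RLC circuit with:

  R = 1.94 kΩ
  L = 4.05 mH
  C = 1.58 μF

Step 1 — Angular frequency: ω = 2π·f = 2π·3000 = 1.885e+04 rad/s.
Step 2 — Component impedances:
  R: Z = R = 1940 Ω
  L: Z = jωL = j·1.885e+04·0.00405 = 0 + j76.34 Ω
  C: Z = 1/(jωC) = -j/(ω·C) = 0 - j33.58 Ω
Step 3 — Parallel combination: 1/Z_total = 1/R + 1/L + 1/C; Z_total = 1.85 - j59.88 Ω = 59.91∠-88.2° Ω.
Step 4 — Power factor: PF = cos(φ) = Re(Z)/|Z| = 1.85/59.91 = 0.03088.
Step 5 — Type: Im(Z) = -59.88 ⇒ leading (phase φ = -88.2°).

PF = 0.03088 (leading, φ = -88.2°)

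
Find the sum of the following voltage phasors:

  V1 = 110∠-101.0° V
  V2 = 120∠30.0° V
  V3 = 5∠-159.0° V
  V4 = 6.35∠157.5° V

Step 1 — Convert each phasor to rectangular form:
  V1 = 110·(cos(-101.0°) + j·sin(-101.0°)) = -20.99 - j108 V
  V2 = 120·(cos(30.0°) + j·sin(30.0°)) = 103.9 + j60 V
  V3 = 5·(cos(-159.0°) + j·sin(-159.0°)) = -4.668 - j1.792 V
  V4 = 6.35·(cos(157.5°) + j·sin(157.5°)) = -5.867 + j2.43 V
Step 2 — Sum components: V_total = 72.4 - j47.34 V.
Step 3 — Convert to polar: |V_total| = 86.5 V, ∠V_total = -33.2°.

V_total = 86.5∠-33.2° V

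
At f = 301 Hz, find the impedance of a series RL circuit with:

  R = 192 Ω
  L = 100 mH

Step 1 — Angular frequency: ω = 2π·f = 2π·301 = 1891 rad/s.
Step 2 — Component impedances:
  R: Z = R = 192 Ω
  L: Z = jωL = j·1891·0.1 = 0 + j189.1 Ω
Step 3 — Series combination: Z_total = R + L = 192 + j189.1 Ω = 269.5∠44.6° Ω.

Z = 192 + j189.1 Ω = 269.5∠44.6° Ω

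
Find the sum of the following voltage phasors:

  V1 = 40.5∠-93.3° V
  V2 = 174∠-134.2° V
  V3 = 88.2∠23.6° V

Step 1 — Convert each phasor to rectangular form:
  V1 = 40.5·(cos(-93.3°) + j·sin(-93.3°)) = -2.331 - j40.43 V
  V2 = 174·(cos(-134.2°) + j·sin(-134.2°)) = -121.3 - j124.7 V
  V3 = 88.2·(cos(23.6°) + j·sin(23.6°)) = 80.82 + j35.31 V
Step 2 — Sum components: V_total = -42.81 - j129.9 V.
Step 3 — Convert to polar: |V_total| = 136.7 V, ∠V_total = -108.2°.

V_total = 136.7∠-108.2° V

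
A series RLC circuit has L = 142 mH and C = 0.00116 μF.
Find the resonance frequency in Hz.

Step 1 — Resonance condition Im(Z)=0 gives ω₀ = 1/√(LC).
Step 2 — ω₀ = 1/√(0.142·1.16e-09) = 7.792e+04 rad/s.
Step 3 — f₀ = ω₀/(2π) = 1.24e+04 Hz.

f₀ = 1.24e+04 Hz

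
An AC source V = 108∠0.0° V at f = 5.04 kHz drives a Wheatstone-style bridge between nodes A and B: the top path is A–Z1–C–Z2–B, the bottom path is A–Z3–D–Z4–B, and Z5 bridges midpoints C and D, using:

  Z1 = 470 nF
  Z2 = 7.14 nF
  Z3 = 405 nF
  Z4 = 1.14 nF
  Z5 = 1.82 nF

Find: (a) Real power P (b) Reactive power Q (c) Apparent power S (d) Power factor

Step 1 — Angular frequency: ω = 2π·f = 2π·5040 = 3.167e+04 rad/s.
Step 2 — Component impedances:
  Z1: Z = 1/(jωC) = -j/(ω·C) = 0 - j67.19 Ω
  Z2: Z = 1/(jωC) = -j/(ω·C) = 0 - j4423 Ω
  Z3: Z = 1/(jωC) = -j/(ω·C) = 0 - j77.97 Ω
  Z4: Z = 1/(jωC) = -j/(ω·C) = 0 - j2.77e+04 Ω
  Z5: Z = 1/(jωC) = -j/(ω·C) = 0 - j1.735e+04 Ω
Step 3 — Bridge requires nodal analysis (the Z5 bridge couples midpoints C and D, so the two paths cannot be reduced to a simple series/parallel combination). Setting node B to ground and injecting 1 A at node A, the 3-node admittance system at A, C, D solves to V_A = Z_AB = 0 - j3865 Ω = 3865∠-90.0° Ω.
Step 4 — Source phasor: V = 108∠0.0° V = 108 V.
Step 5 — Current: I = V / Z = 0 + j0.02794 A = 0.02794∠90.0° A.
Step 6 — Complex power: S = V·I* = 0 - j3.018 VA.
Step 7 — Real power: P = Re(S) = 0 W.
Step 8 — Reactive power: Q = Im(S) = -3.018 VAR.
Step 9 — Apparent power: |S| = 3.018 VA.
Step 10 — Power factor: PF = P/|S| = 0 (leading).

(a) P = 0 W  (b) Q = -3.018 VAR  (c) S = 3.018 VA  (d) PF = 0 (leading)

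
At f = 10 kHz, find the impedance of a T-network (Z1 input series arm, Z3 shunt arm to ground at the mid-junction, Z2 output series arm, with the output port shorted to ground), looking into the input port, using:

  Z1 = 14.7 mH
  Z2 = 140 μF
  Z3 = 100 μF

Step 1 — Angular frequency: ω = 2π·f = 2π·1e+04 = 6.283e+04 rad/s.
Step 2 — Component impedances:
  Z1: Z = jωL = j·6.283e+04·0.0147 = 0 + j923.6 Ω
  Z2: Z = 1/(jωC) = -j/(ω·C) = 0 - j0.1137 Ω
  Z3: Z = 1/(jωC) = -j/(ω·C) = 0 - j0.1592 Ω
Step 3 — With the output port shorted to ground, the output series arm Z2 runs from the junction to ground; the shunt arm Z3 also runs from the junction to ground. They appear in parallel: Z3 || Z2 = 0 - j0.06631 Ω.
Step 4 — Series with input arm Z1: Z_in = Z1 + (Z3 || Z2) = 0 + j923.6 Ω = 923.6∠90.0° Ω.

Z = 0 + j923.6 Ω = 923.6∠90.0° Ω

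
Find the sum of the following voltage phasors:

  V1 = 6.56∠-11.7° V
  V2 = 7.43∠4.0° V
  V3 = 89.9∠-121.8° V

Step 1 — Convert each phasor to rectangular form:
  V1 = 6.56·(cos(-11.7°) + j·sin(-11.7°)) = 6.424 - j1.33 V
  V2 = 7.43·(cos(4.0°) + j·sin(4.0°)) = 7.412 + j0.5183 V
  V3 = 89.9·(cos(-121.8°) + j·sin(-121.8°)) = -47.37 - j76.41 V
Step 2 — Sum components: V_total = -33.54 - j77.22 V.
Step 3 — Convert to polar: |V_total| = 84.19 V, ∠V_total = -113.5°.

V_total = 84.19∠-113.5° V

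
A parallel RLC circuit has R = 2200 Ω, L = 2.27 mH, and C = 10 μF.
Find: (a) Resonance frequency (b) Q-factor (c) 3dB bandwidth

Step 1 — Resonance: ω₀ = 1/√(LC) = 1/√(0.00227·1e-05) = 6637 rad/s.
Step 2 — f₀ = ω₀/(2π) = 1056 Hz.
Step 3 — Parallel Q: Q = R/(ω₀L) = 2200/(6637·0.00227) = 146.
Step 4 — Bandwidth: Δω = ω₀/Q = 45.45 rad/s; BW = Δω/(2π) = 7.234 Hz.

(a) f₀ = 1056 Hz  (b) Q = 146  (c) BW = 7.234 Hz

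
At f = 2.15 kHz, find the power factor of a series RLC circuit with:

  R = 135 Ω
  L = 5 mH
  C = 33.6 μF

Step 1 — Angular frequency: ω = 2π·f = 2π·2150 = 1.351e+04 rad/s.
Step 2 — Component impedances:
  R: Z = R = 135 Ω
  L: Z = jωL = j·1.351e+04·0.005 = 0 + j67.54 Ω
  C: Z = 1/(jωC) = -j/(ω·C) = 0 - j2.203 Ω
Step 3 — Series combination: Z_total = R + L + C = 135 + j65.34 Ω = 150∠25.8° Ω.
Step 4 — Power factor: PF = cos(φ) = Re(Z)/|Z| = 135/149.98 = 0.9001.
Step 5 — Type: Im(Z) = 65.34 ⇒ lagging (phase φ = 25.8°).

PF = 0.9001 (lagging, φ = 25.8°)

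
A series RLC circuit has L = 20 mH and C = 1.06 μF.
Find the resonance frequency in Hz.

Step 1 — Resonance condition Im(Z)=0 gives ω₀ = 1/√(LC).
Step 2 — ω₀ = 1/√(0.02·1.06e-06) = 6868 rad/s.
Step 3 — f₀ = ω₀/(2π) = 1093 Hz.

f₀ = 1093 Hz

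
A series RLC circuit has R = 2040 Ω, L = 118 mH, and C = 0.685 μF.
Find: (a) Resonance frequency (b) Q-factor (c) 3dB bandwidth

Step 1 — Resonance condition Im(Z)=0 gives ω₀ = 1/√(LC).
Step 2 — ω₀ = 1/√(0.118·6.85e-07) = 3517 rad/s.
Step 3 — f₀ = ω₀/(2π) = 559.8 Hz.
Step 4 — Series Q: Q = ω₀L/R = 3517·0.118/2040 = 0.2035.
Step 5 — 3dB bandwidth: Δω = ω₀/Q = 1.729e+04 rad/s; BW = Δω/(2π) = 2751 Hz.

(a) f₀ = 559.8 Hz  (b) Q = 0.2035  (c) BW = 2751 Hz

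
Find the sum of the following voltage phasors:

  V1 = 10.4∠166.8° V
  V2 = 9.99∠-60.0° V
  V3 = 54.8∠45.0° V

Step 1 — Convert each phasor to rectangular form:
  V1 = 10.4·(cos(166.8°) + j·sin(166.8°)) = -10.13 + j2.375 V
  V2 = 9.99·(cos(-60.0°) + j·sin(-60.0°)) = 4.995 - j8.652 V
  V3 = 54.8·(cos(45.0°) + j·sin(45.0°)) = 38.75 + j38.75 V
Step 2 — Sum components: V_total = 33.62 + j32.47 V.
Step 3 — Convert to polar: |V_total| = 46.74 V, ∠V_total = 44.0°.

V_total = 46.74∠44.0° V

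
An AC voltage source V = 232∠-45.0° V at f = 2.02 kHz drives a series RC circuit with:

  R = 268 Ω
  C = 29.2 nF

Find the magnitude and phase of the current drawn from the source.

Step 1 — Angular frequency: ω = 2π·f = 2π·2020 = 1.269e+04 rad/s.
Step 2 — Component impedances:
  R: Z = R = 268 Ω
  C: Z = 1/(jωC) = -j/(ω·C) = 0 - j2698 Ω
Step 3 — Series combination: Z_total = R + C = 268 - j2698 Ω = 2712∠-84.3° Ω.
Step 4 — Source phasor: V = 232∠-45.0° V = 164 - j164 V.
Step 5 — Ohm's law: I = V / Z_total = (164 - j164) / (268 - j2698) = 0.06618 + j0.05422 A.
Step 6 — Convert to polar: |I| = 0.08556 A, ∠I = 39.3°.

I = 0.08556∠39.3° A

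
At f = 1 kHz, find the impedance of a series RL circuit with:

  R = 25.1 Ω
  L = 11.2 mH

Step 1 — Angular frequency: ω = 2π·f = 2π·1000 = 6283 rad/s.
Step 2 — Component impedances:
  R: Z = R = 25.1 Ω
  L: Z = jωL = j·6283·0.0112 = 0 + j70.37 Ω
Step 3 — Series combination: Z_total = R + L = 25.1 + j70.37 Ω = 74.71∠70.4° Ω.

Z = 25.1 + j70.37 Ω = 74.71∠70.4° Ω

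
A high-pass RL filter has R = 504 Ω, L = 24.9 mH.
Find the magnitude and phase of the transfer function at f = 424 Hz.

Step 1 — Angular frequency: ω = 2π·424 = 2664 rad/s.
Step 2 — Transfer function: H(jω) = jωL/(R + jωL).
Step 3 — Numerator jωL = j·66.34; denominator R + jωL = 504 + j66.34.
Step 4 — H = 0.01703 + j0.1294.
Step 5 — Magnitude: |H| = 0.1305 (-17.7 dB); phase: φ = 82.5°.

|H| = 0.1305 (-17.7 dB), φ = 82.5°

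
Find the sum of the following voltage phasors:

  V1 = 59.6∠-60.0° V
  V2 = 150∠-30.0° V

Step 1 — Convert each phasor to rectangular form:
  V1 = 59.6·(cos(-60.0°) + j·sin(-60.0°)) = 29.8 - j51.62 V
  V2 = 150·(cos(-30.0°) + j·sin(-30.0°)) = 129.9 - j75 V
Step 2 — Sum components: V_total = 159.7 - j126.6 V.
Step 3 — Convert to polar: |V_total| = 203.8 V, ∠V_total = -38.4°.

V_total = 203.8∠-38.4° V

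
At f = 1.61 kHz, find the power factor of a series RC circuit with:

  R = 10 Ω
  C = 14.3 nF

Step 1 — Angular frequency: ω = 2π·f = 2π·1610 = 1.012e+04 rad/s.
Step 2 — Component impedances:
  R: Z = R = 10 Ω
  C: Z = 1/(jωC) = -j/(ω·C) = 0 - j6913 Ω
Step 3 — Series combination: Z_total = R + C = 10 - j6913 Ω = 6913∠-89.9° Ω.
Step 4 — Power factor: PF = cos(φ) = Re(Z)/|Z| = 10/6913 = 0.001447.
Step 5 — Type: Im(Z) = -6913 ⇒ leading (phase φ = -89.9°).

PF = 0.001447 (leading, φ = -89.9°)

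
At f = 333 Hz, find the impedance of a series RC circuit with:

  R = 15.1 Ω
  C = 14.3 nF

Step 1 — Angular frequency: ω = 2π·f = 2π·333 = 2092 rad/s.
Step 2 — Component impedances:
  R: Z = R = 15.1 Ω
  C: Z = 1/(jωC) = -j/(ω·C) = 0 - j3.342e+04 Ω
Step 3 — Series combination: Z_total = R + C = 15.1 - j3.342e+04 Ω = 3.342e+04∠-90.0° Ω.

Z = 15.1 - j3.342e+04 Ω = 3.342e+04∠-90.0° Ω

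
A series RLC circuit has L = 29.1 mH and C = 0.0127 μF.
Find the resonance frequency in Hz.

Step 1 — Resonance condition Im(Z)=0 gives ω₀ = 1/√(LC).
Step 2 — ω₀ = 1/√(0.0291·1.27e-08) = 5.202e+04 rad/s.
Step 3 — f₀ = ω₀/(2π) = 8279 Hz.

f₀ = 8279 Hz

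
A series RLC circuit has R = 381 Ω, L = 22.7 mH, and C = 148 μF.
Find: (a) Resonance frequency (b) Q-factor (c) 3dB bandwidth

Step 1 — Resonance: ω₀ = 1/√(LC) = 1/√(0.0227·0.000148) = 545.6 rad/s.
Step 2 — f₀ = ω₀/(2π) = 86.83 Hz.
Step 3 — Series Q: Q = ω₀L/R = 545.6·0.0227/381 = 0.03251.
Step 4 — Bandwidth: Δω = ω₀/Q = 1.678e+04 rad/s; BW = Δω/(2π) = 2671 Hz.

(a) f₀ = 86.83 Hz  (b) Q = 0.03251  (c) BW = 2671 Hz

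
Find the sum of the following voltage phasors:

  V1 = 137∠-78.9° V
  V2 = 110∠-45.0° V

Step 1 — Convert each phasor to rectangular form:
  V1 = 137·(cos(-78.9°) + j·sin(-78.9°)) = 26.38 - j134.4 V
  V2 = 110·(cos(-45.0°) + j·sin(-45.0°)) = 77.78 - j77.78 V
Step 2 — Sum components: V_total = 104.2 - j212.2 V.
Step 3 — Convert to polar: |V_total| = 236.4 V, ∠V_total = -63.9°.

V_total = 236.4∠-63.9° V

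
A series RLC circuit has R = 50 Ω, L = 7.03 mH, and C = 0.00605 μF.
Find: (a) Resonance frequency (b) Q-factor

Step 1 — Resonance condition Im(Z)=0 gives ω₀ = 1/√(LC).
Step 2 — ω₀ = 1/√(0.00703·6.05e-09) = 1.533e+05 rad/s.
Step 3 — f₀ = ω₀/(2π) = 2.44e+04 Hz.
Step 4 — Series Q: Q = ω₀L/R = 1.533e+05·0.00703/50 = 21.56.

(a) f₀ = 2.44e+04 Hz  (b) Q = 21.56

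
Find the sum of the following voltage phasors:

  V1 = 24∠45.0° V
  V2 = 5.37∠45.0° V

Step 1 — Convert each phasor to rectangular form:
  V1 = 24·(cos(45.0°) + j·sin(45.0°)) = 16.97 + j16.97 V
  V2 = 5.37·(cos(45.0°) + j·sin(45.0°)) = 3.797 + j3.797 V
Step 2 — Sum components: V_total = 20.77 + j20.77 V.
Step 3 — Convert to polar: |V_total| = 29.37 V, ∠V_total = 45.0°.

V_total = 29.37∠45.0° V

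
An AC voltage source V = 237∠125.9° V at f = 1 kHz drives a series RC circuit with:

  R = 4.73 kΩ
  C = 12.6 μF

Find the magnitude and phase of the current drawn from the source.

Step 1 — Angular frequency: ω = 2π·f = 2π·1000 = 6283 rad/s.
Step 2 — Component impedances:
  R: Z = R = 4730 Ω
  C: Z = 1/(jωC) = -j/(ω·C) = 0 - j12.63 Ω
Step 3 — Series combination: Z_total = R + C = 4730 - j12.63 Ω = 4730∠-0.2° Ω.
Step 4 — Source phasor: V = 237∠125.9° V = -139 + j192 V.
Step 5 — Ohm's law: I = V / Z_total = (-139 + j192) / (4730 - j12.63) = -0.02949 + j0.04051 A.
Step 6 — Convert to polar: |I| = 0.05011 A, ∠I = 126.1°.

I = 0.05011∠126.1° A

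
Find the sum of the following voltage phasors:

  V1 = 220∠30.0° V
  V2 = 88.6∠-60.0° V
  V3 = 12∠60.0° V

Step 1 — Convert each phasor to rectangular form:
  V1 = 220·(cos(30.0°) + j·sin(30.0°)) = 190.5 + j110 V
  V2 = 88.6·(cos(-60.0°) + j·sin(-60.0°)) = 44.3 - j76.73 V
  V3 = 12·(cos(60.0°) + j·sin(60.0°)) = 6 + j10.39 V
Step 2 — Sum components: V_total = 240.8 + j43.66 V.
Step 3 — Convert to polar: |V_total| = 244.8 V, ∠V_total = 10.3°.

V_total = 244.8∠10.3° V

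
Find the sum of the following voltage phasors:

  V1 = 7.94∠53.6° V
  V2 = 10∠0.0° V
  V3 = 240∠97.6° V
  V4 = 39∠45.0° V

Step 1 — Convert each phasor to rectangular form:
  V1 = 7.94·(cos(53.6°) + j·sin(53.6°)) = 4.712 + j6.391 V
  V2 = 10·(cos(0.0°) + j·sin(0.0°)) = 10 V
  V3 = 240·(cos(97.6°) + j·sin(97.6°)) = -31.74 + j237.9 V
  V4 = 39·(cos(45.0°) + j·sin(45.0°)) = 27.58 + j27.58 V
Step 2 — Sum components: V_total = 10.55 + j271.9 V.
Step 3 — Convert to polar: |V_total| = 272.1 V, ∠V_total = 87.8°.

V_total = 272.1∠87.8° V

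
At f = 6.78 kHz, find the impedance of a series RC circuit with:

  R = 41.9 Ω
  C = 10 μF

Step 1 — Angular frequency: ω = 2π·f = 2π·6780 = 4.26e+04 rad/s.
Step 2 — Component impedances:
  R: Z = R = 41.9 Ω
  C: Z = 1/(jωC) = -j/(ω·C) = 0 - j2.347 Ω
Step 3 — Series combination: Z_total = R + C = 41.9 - j2.347 Ω = 41.97∠-3.2° Ω.

Z = 41.9 - j2.347 Ω = 41.97∠-3.2° Ω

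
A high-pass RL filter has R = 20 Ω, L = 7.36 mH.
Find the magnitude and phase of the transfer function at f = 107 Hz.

Step 1 — Angular frequency: ω = 2π·107 = 672.3 rad/s.
Step 2 — Transfer function: H(jω) = jωL/(R + jωL).
Step 3 — Numerator jωL = j·4.948; denominator R + jωL = 20 + j4.948.
Step 4 — H = 0.05768 + j0.2331.
Step 5 — Magnitude: |H| = 0.2402 (-12.4 dB); phase: φ = 76.1°.

|H| = 0.2402 (-12.4 dB), φ = 76.1°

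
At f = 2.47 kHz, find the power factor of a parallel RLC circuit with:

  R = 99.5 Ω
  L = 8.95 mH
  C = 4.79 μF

Step 1 — Angular frequency: ω = 2π·f = 2π·2470 = 1.552e+04 rad/s.
Step 2 — Component impedances:
  R: Z = R = 99.5 Ω
  L: Z = jωL = j·1.552e+04·0.00895 = 0 + j138.9 Ω
  C: Z = 1/(jωC) = -j/(ω·C) = 0 - j13.45 Ω
Step 3 — Parallel combination: 1/Z_total = 1/R + 1/L + 1/C; Z_total = 2.181 - j14.57 Ω = 14.73∠-81.5° Ω.
Step 4 — Power factor: PF = cos(φ) = Re(Z)/|Z| = 2.1807/14.73 = 0.148.
Step 5 — Type: Im(Z) = -14.57 ⇒ leading (phase φ = -81.5°).

PF = 0.148 (leading, φ = -81.5°)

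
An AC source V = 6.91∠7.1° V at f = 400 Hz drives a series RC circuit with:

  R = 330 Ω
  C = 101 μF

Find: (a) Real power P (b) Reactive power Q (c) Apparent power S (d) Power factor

Step 1 — Angular frequency: ω = 2π·f = 2π·400 = 2513 rad/s.
Step 2 — Component impedances:
  R: Z = R = 330 Ω
  C: Z = 1/(jωC) = -j/(ω·C) = 0 - j3.939 Ω
Step 3 — Series combination: Z_total = R + C = 330 - j3.939 Ω = 330∠-0.7° Ω.
Step 4 — Source phasor: V = 6.91∠7.1° V = 6.857 + j0.8541 V.
Step 5 — Current: I = V / Z = 0.02074 + j0.002836 A = 0.02094∠7.8° A.
Step 6 — Complex power: S = V·I* = 0.1447 - j0.001727 VA.
Step 7 — Real power: P = Re(S) = 0.1447 W.
Step 8 — Reactive power: Q = Im(S) = -0.001727 VAR.
Step 9 — Apparent power: |S| = 0.1447 VA.
Step 10 — Power factor: PF = P/|S| = 0.9999 (leading).

(a) P = 0.1447 W  (b) Q = -0.001727 VAR  (c) S = 0.1447 VA  (d) PF = 0.9999 (leading)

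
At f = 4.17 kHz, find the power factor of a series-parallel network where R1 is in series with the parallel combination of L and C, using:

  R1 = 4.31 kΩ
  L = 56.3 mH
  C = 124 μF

Step 1 — Angular frequency: ω = 2π·f = 2π·4170 = 2.62e+04 rad/s.
Step 2 — Component impedances:
  R1: Z = R = 4310 Ω
  L: Z = jωL = j·2.62e+04·0.0563 = 0 + j1475 Ω
  C: Z = 1/(jωC) = -j/(ω·C) = 0 - j0.3078 Ω
Step 3 — Parallel branch: L || C = 1/(1/L + 1/C) = 0 - j0.3079 Ω.
Step 4 — Series with R1: Z_total = R1 + (L || C) = 4310 - j0.3079 Ω = 4310∠-0.0° Ω.
Step 5 — Power factor: PF = cos(φ) = Re(Z)/|Z| = 4310/4310 = 1.
Step 6 — Type: Im(Z) = -0.3079 ⇒ leading (phase φ = -0.0°).

PF = 1 (leading, φ = -0.0°)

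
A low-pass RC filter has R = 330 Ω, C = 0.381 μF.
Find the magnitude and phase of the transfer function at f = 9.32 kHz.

Step 1 — Angular frequency: ω = 2π·9320 = 5.856e+04 rad/s.
Step 2 — Transfer function: H(jω) = 1/(1 + jωRC).
Step 3 — Denominator: 1 + jωRC = 1 + j·5.856e+04·330·3.81e-07 = 1 + j7.363.
Step 4 — H = 0.01811 - j0.1334.
Step 5 — Magnitude: |H| = 0.1346 (-17.4 dB); phase: φ = -82.3°.

|H| = 0.1346 (-17.4 dB), φ = -82.3°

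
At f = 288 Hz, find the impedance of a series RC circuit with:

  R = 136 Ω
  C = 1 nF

Step 1 — Angular frequency: ω = 2π·f = 2π·288 = 1810 rad/s.
Step 2 — Component impedances:
  R: Z = R = 136 Ω
  C: Z = 1/(jωC) = -j/(ω·C) = 0 - j5.526e+05 Ω
Step 3 — Series combination: Z_total = R + C = 136 - j5.526e+05 Ω = 5.526e+05∠-90.0° Ω.

Z = 136 - j5.526e+05 Ω = 5.526e+05∠-90.0° Ω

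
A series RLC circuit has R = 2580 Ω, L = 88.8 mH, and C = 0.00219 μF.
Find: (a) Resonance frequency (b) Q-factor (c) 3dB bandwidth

Step 1 — Resonance: ω₀ = 1/√(LC) = 1/√(0.0888·2.19e-09) = 7.171e+04 rad/s.
Step 2 — f₀ = ω₀/(2π) = 1.141e+04 Hz.
Step 3 — Series Q: Q = ω₀L/R = 7.171e+04·0.0888/2580 = 2.468.
Step 4 — Bandwidth: Δω = ω₀/Q = 2.905e+04 rad/s; BW = Δω/(2π) = 4624 Hz.

(a) f₀ = 1.141e+04 Hz  (b) Q = 2.468  (c) BW = 4624 Hz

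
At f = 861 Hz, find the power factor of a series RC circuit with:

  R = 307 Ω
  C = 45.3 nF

Step 1 — Angular frequency: ω = 2π·f = 2π·861 = 5410 rad/s.
Step 2 — Component impedances:
  R: Z = R = 307 Ω
  C: Z = 1/(jωC) = -j/(ω·C) = 0 - j4081 Ω
Step 3 — Series combination: Z_total = R + C = 307 - j4081 Ω = 4092∠-85.7° Ω.
Step 4 — Power factor: PF = cos(φ) = Re(Z)/|Z| = 307/4092 = 0.07502.
Step 5 — Type: Im(Z) = -4081 ⇒ leading (phase φ = -85.7°).

PF = 0.07502 (leading, φ = -85.7°)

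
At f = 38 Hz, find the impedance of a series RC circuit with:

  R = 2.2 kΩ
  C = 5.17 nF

Step 1 — Angular frequency: ω = 2π·f = 2π·38 = 238.8 rad/s.
Step 2 — Component impedances:
  R: Z = R = 2200 Ω
  C: Z = 1/(jωC) = -j/(ω·C) = 0 - j8.101e+05 Ω
Step 3 — Series combination: Z_total = R + C = 2200 - j8.101e+05 Ω = 8.101e+05∠-89.8° Ω.

Z = 2200 - j8.101e+05 Ω = 8.101e+05∠-89.8° Ω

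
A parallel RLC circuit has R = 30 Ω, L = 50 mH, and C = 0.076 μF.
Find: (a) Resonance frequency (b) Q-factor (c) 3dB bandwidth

Step 1 — Resonance: ω₀ = 1/√(LC) = 1/√(0.05·7.6e-08) = 1.622e+04 rad/s.
Step 2 — f₀ = ω₀/(2π) = 2582 Hz.
Step 3 — Parallel Q: Q = R/(ω₀L) = 30/(1.622e+04·0.05) = 0.03699.
Step 4 — Bandwidth: Δω = ω₀/Q = 4.386e+05 rad/s; BW = Δω/(2π) = 6.98e+04 Hz.

(a) f₀ = 2582 Hz  (b) Q = 0.03699  (c) BW = 6.98e+04 Hz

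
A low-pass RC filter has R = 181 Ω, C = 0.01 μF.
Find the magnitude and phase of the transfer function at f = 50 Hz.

Step 1 — Angular frequency: ω = 2π·50 = 314.2 rad/s.
Step 2 — Transfer function: H(jω) = 1/(1 + jωRC).
Step 3 — Denominator: 1 + jωRC = 1 + j·314.2·181·1e-08 = 1 + j0.0005686.
Step 4 — H = 1 - j0.0005686.
Step 5 — Magnitude: |H| = 1 (-0.0 dB); phase: φ = -0.0°.

|H| = 1 (-0.0 dB), φ = -0.0°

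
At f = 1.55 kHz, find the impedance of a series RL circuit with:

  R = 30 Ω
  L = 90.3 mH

Step 1 — Angular frequency: ω = 2π·f = 2π·1550 = 9739 rad/s.
Step 2 — Component impedances:
  R: Z = R = 30 Ω
  L: Z = jωL = j·9739·0.0903 = 0 + j879.4 Ω
Step 3 — Series combination: Z_total = R + L = 30 + j879.4 Ω = 879.9∠88.0° Ω.

Z = 30 + j879.4 Ω = 879.9∠88.0° Ω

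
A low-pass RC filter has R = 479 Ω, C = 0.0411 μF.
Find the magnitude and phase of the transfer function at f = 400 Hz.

Step 1 — Angular frequency: ω = 2π·400 = 2513 rad/s.
Step 2 — Transfer function: H(jω) = 1/(1 + jωRC).
Step 3 — Denominator: 1 + jωRC = 1 + j·2513·479·4.11e-08 = 1 + j0.04948.
Step 4 — H = 0.9976 - j0.04936.
Step 5 — Magnitude: |H| = 0.9988 (-0.0 dB); phase: φ = -2.8°.

|H| = 0.9988 (-0.0 dB), φ = -2.8°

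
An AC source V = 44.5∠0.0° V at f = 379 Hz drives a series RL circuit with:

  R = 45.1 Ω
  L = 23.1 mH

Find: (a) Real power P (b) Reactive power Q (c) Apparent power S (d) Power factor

Step 1 — Angular frequency: ω = 2π·f = 2π·379 = 2381 rad/s.
Step 2 — Component impedances:
  R: Z = R = 45.1 Ω
  L: Z = jωL = j·2381·0.0231 = 0 + j55.01 Ω
Step 3 — Series combination: Z_total = R + L = 45.1 + j55.01 Ω = 71.13∠50.7° Ω.
Step 4 — Source phasor: V = 44.5∠0.0° V = 44.5 V.
Step 5 — Current: I = V / Z = 0.3966 - j0.4838 A = 0.6256∠-50.7° A.
Step 6 — Complex power: S = V·I* = 17.65 + j21.53 VA.
Step 7 — Real power: P = Re(S) = 17.65 W.
Step 8 — Reactive power: Q = Im(S) = 21.53 VAR.
Step 9 — Apparent power: |S| = 27.84 VA.
Step 10 — Power factor: PF = P/|S| = 0.634 (lagging).

(a) P = 17.65 W  (b) Q = 21.53 VAR  (c) S = 27.84 VA  (d) PF = 0.634 (lagging)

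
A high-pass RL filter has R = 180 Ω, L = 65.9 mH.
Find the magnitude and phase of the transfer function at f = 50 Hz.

Step 1 — Angular frequency: ω = 2π·50 = 314.2 rad/s.
Step 2 — Transfer function: H(jω) = jωL/(R + jωL).
Step 3 — Numerator jωL = j·20.7; denominator R + jωL = 180 + j20.7.
Step 4 — H = 0.01306 + j0.1135.
Step 5 — Magnitude: |H| = 0.1143 (-18.8 dB); phase: φ = 83.4°.

|H| = 0.1143 (-18.8 dB), φ = 83.4°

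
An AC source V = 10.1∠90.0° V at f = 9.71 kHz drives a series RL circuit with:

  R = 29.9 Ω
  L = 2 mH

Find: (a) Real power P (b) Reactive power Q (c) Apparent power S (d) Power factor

Step 1 — Angular frequency: ω = 2π·f = 2π·9710 = 6.101e+04 rad/s.
Step 2 — Component impedances:
  R: Z = R = 29.9 Ω
  L: Z = jωL = j·6.101e+04·0.002 = 0 + j122 Ω
Step 3 — Series combination: Z_total = R + L = 29.9 + j122 Ω = 125.6∠76.2° Ω.
Step 4 — Source phasor: V = 10.1∠90.0° V = 0 + j10.1 V.
Step 5 — Current: I = V / Z = 0.07808 + j0.01913 A = 0.0804∠13.8° A.
Step 6 — Complex power: S = V·I* = 0.1933 + j0.7887 VA.
Step 7 — Real power: P = Re(S) = 0.1933 W.
Step 8 — Reactive power: Q = Im(S) = 0.7887 VAR.
Step 9 — Apparent power: |S| = 0.812 VA.
Step 10 — Power factor: PF = P/|S| = 0.238 (lagging).

(a) P = 0.1933 W  (b) Q = 0.7887 VAR  (c) S = 0.812 VA  (d) PF = 0.238 (lagging)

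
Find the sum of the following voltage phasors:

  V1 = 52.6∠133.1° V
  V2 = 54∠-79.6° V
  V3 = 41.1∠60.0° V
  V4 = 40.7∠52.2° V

Step 1 — Convert each phasor to rectangular form:
  V1 = 52.6·(cos(133.1°) + j·sin(133.1°)) = -35.94 + j38.41 V
  V2 = 54·(cos(-79.6°) + j·sin(-79.6°)) = 9.748 - j53.11 V
  V3 = 41.1·(cos(60.0°) + j·sin(60.0°)) = 20.55 + j35.59 V
  V4 = 40.7·(cos(52.2°) + j·sin(52.2°)) = 24.95 + j32.16 V
Step 2 — Sum components: V_total = 19.3 + j53.05 V.
Step 3 — Convert to polar: |V_total| = 56.45 V, ∠V_total = 70.0°.

V_total = 56.45∠70.0° V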